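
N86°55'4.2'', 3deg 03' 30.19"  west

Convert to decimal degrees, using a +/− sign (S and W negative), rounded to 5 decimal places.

86.91783, -3.05839

Latitude: 55′ + 4.2″ = 55.07000′; 86 + 55.07000/60 = 86.917833
N ⇒ keep positive
Longitude: 3′ + 30.19″ = 3.50317′; 3 + 3.50317/60 = 3.058386
W ⇒ negate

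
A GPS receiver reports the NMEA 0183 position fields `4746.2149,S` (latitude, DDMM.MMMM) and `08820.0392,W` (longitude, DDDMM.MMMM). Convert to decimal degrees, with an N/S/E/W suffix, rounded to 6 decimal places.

47.770248° S, 88.333987° W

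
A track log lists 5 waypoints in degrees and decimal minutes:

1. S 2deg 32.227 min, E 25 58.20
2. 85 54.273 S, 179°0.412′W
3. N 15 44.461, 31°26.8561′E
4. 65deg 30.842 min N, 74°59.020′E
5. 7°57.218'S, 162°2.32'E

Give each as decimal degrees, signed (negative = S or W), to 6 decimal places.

Point 1:
  φ: 2 + 32.227/60 = 2.5371167
  S → negative
  Lon: 25 + 58.2/60 = 25.9700000
  E ⇒ keep positive
Point 2:
  φ: 54.273′ = 0.904550°; total 85.9045500
  hemisphere S, so the sign is −
  λ: 179 + 0.412/60 = 179.0068667
  hemisphere W, so the sign is −
Point 3:
  Lat: 15 + 44.461/60 = 15.7410167
  N → positive
  λ: 31 + 26.8561/60 = 31.4476017
  E → positive
Point 4:
  Latitude: 65 + 30.842/60 = 65.5140333
  N → positive
  Longitude: 59.02′ = 0.983667°; total 74.9836667
  E → positive
Point 5:
  Lat: 57.218′ = 0.953633°; total 7.9536333
  S ⇒ negate
  Longitude: 2.32′ = 0.038667°; total 162.0386667
  E → positive

1. -2.537117, 25.970000
2. -85.904550, -179.006867
3. 15.741017, 31.447602
4. 65.514033, 74.983667
5. -7.953633, 162.038667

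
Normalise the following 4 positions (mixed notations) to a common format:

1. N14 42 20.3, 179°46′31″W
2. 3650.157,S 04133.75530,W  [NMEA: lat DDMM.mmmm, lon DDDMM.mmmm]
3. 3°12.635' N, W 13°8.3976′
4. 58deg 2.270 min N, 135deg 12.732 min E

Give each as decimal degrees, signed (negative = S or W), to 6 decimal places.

1. 14.705639, -179.775278
2. -36.835950, -41.562588
3. 3.210583, -13.139960
4. 58.037833, 135.212200

Point 1:
  φ: 14° + 42/60 + 20.3/3600 = 14 + 0.700000 + 0.005639 = 14.7056389
  N ⇒ keep positive
  λ: 179° + 46/60 + 31/3600 = 179 + 0.766667 + 0.008611 = 179.7752778
  W ⇒ negate
Point 2:
  Lat: degrees = first 2 digits = 36, minutes = 50.157; 36 + 50.157/60 = 36.8359500
  S ⇒ negate
  Lon: degrees = first 3 digits = 41, minutes = 33.7553; 41 + 33.7553/60 = 41.5625883
  W → negative
Point 3:
  Lat: 3 + 12.635/60 = 3.2105833
  N ⇒ keep positive
  Lon: 13 + 8.3976/60 = 13.1399600
  hemisphere W, so the sign is −
Point 4:
  φ: 2.27′ = 0.037833°; total 58.0378333
  N ⇒ keep positive
  Longitude: 135 + 12.732/60 = 135.2122000
  E ⇒ keep positive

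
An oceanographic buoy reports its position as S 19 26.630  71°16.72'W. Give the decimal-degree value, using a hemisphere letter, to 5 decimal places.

19.44383° S, 71.27867° W

Latitude: 19 + 26.63/60 = 19.443833
Longitude: 71 + 16.72/60 = 71.278667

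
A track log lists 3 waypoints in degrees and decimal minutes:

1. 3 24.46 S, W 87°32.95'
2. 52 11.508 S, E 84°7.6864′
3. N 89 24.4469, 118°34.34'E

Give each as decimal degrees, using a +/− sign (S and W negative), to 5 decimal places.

1. -3.40767, -87.54917
2. -52.19180, 84.12811
3. 89.40745, 118.57233

Point 1:
  φ: 3 + 24.46/60 = 3.407667
  S → negative
  Lon: 87 + 32.95/60 = 87.549167
  hemisphere W, so the sign is −
Point 2:
  Latitude: 52 + 11.508/60 = 52.191800
  S ⇒ negate
  Longitude: 7.6864′ = 0.128107°; total 84.128107
  E → positive
Point 3:
  Lat: 89 + 24.4469/60 = 89.407448
  N ⇒ keep positive
  Longitude: 34.34′ = 0.572333°; total 118.572333
  E → positive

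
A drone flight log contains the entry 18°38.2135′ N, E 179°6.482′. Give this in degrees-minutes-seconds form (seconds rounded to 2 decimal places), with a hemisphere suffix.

18°38′12.81″ N, 179°06′28.92″ E

φ: 38.21350′ → 38′ and 0.21350 × 60 = 12.8100″
λ: 6.48200′ → 6′ and 0.48200 × 60 = 28.9200″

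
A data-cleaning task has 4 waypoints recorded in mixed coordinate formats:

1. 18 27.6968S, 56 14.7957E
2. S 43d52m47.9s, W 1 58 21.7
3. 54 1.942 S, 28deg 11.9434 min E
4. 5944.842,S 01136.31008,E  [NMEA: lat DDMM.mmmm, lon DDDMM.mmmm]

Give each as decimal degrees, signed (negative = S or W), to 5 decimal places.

1. -18.46161, 56.24660
2. -43.87997, -1.97269
3. -54.03237, 28.19906
4. -59.74737, 11.60517

Point 1:
  Lat: 18 + 27.6968/60 = 18.461613
  S → negative
  λ: 14.7957′ = 0.246595°; total 56.246595
  E → positive
Point 2:
  Latitude: 43 + 52/60 + 47.9/3600 = 43.879972
  hemisphere S, so the sign is −
  Lon: 58′ + 21.7″ = 58.36167′; 1 + 58.36167/60 = 1.972694
  hemisphere W, so the sign is −
Point 3:
  Lat: 54 + 1.942/60 = 54.032367
  S ⇒ negate
  Lon: 11.9434′ = 0.199057°; total 28.199057
  E → positive
Point 4:
  Lat: degrees = first 2 digits = 59, minutes = 44.842; 59 + 44.842/60 = 59.747367
  S ⇒ negate
  Lon: split at 3 digits → 011° and 36.31008′; 11 + 36.31008/60 = 11.605168
  E → positive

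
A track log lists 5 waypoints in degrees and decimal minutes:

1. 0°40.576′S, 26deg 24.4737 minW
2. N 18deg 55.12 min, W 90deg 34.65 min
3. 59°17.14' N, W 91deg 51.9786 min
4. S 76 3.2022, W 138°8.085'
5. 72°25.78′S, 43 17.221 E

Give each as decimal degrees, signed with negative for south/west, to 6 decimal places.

1. -0.676267, -26.407895
2. 18.918667, -90.577500
3. 59.285667, -91.866310
4. -76.053370, -138.134750
5. -72.429667, 43.287017

Point 1:
  Lat: 0 + 40.576/60 = 0.6762667
  hemisphere S, so the sign is −
  Longitude: 24.4737′ = 0.407895°; total 26.4078950
  W ⇒ negate
Point 2:
  φ: 55.12′ = 0.918667°; total 18.9186667
  N → positive
  Longitude: 34.65′ = 0.577500°; total 90.5775000
  W ⇒ negate
Point 3:
  φ: 17.14′ = 0.285667°; total 59.2856667
  N → positive
  Lon: 91 + 51.9786/60 = 91.8663100
  W ⇒ negate
Point 4:
  φ: 3.2022′ = 0.053370°; total 76.0533700
  S → negative
  Longitude: 138 + 8.085/60 = 138.1347500
  W ⇒ negate
Point 5:
  φ: 25.78′ = 0.429667°; total 72.4296667
  S ⇒ negate
  Longitude: 17.221′ = 0.287017°; total 43.2870167
  E → positive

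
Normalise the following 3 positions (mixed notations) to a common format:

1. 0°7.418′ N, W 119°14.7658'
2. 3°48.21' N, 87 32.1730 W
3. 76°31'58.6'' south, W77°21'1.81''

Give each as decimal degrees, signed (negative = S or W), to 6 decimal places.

1. 0.123633, -119.246097
2. 3.803500, -87.536217
3. -76.532944, -77.350503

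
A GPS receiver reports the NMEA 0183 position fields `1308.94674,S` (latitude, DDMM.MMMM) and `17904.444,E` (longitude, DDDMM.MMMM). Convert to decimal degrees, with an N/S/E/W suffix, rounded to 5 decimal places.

13.14911° S, 179.07407° E

φ: split at 2 digits → 13° and 8.94674′; 13 + 8.94674/60 = 13.149112
Lon: degrees = first 3 digits = 179, minutes = 4.444; 179 + 4.444/60 = 179.074067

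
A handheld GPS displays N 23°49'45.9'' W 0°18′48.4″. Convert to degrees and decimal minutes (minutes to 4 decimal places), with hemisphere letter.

23° 49.7650′ N, 0° 18.8067′ W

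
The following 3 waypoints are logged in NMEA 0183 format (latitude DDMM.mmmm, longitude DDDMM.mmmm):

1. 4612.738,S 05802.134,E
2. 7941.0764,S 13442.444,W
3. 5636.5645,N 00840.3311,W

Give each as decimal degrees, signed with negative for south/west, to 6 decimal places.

Point 1:
  Lat: split at 2 digits → 46° and 12.738′; 46 + 12.738/60 = 46.2123000
  hemisphere S, so the sign is −
  Longitude: split at 3 digits → 058° and 2.134′; 58 + 2.134/60 = 58.0355667
  E → positive
Point 2:
  φ: split at 2 digits → 79° and 41.0764′; 79 + 41.0764/60 = 79.6846067
  S ⇒ negate
  Longitude: degrees = first 3 digits = 134, minutes = 42.444; 134 + 42.444/60 = 134.7074000
  W → negative
Point 3:
  Lat: degrees = first 2 digits = 56, minutes = 36.5645; 56 + 36.5645/60 = 56.6094083
  N ⇒ keep positive
  Longitude: split at 3 digits → 008° and 40.3311′; 8 + 40.3311/60 = 8.6721850
  W ⇒ negate

1. -46.212300, 58.035567
2. -79.684607, -134.707400
3. 56.609408, -8.672185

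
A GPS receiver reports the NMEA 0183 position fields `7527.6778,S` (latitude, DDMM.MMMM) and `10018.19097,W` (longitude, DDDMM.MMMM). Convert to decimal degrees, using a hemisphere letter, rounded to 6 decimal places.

75.461297° S, 100.303183° W

φ: degrees = first 2 digits = 75, minutes = 27.6778; 75 + 27.6778/60 = 75.4612967
Longitude: split at 3 digits → 100° and 18.19097′; 100 + 18.19097/60 = 100.3031828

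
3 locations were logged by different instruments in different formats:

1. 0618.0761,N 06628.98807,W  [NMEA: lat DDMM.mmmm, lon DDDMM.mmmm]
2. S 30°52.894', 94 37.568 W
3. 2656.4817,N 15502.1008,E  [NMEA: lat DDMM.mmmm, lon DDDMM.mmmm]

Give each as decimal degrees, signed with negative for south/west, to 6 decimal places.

Point 1:
  Lat: degrees = first 2 digits = 6, minutes = 18.0761; 6 + 18.0761/60 = 6.3012683
  N → positive
  Lon: degrees = first 3 digits = 66, minutes = 28.98807; 66 + 28.98807/60 = 66.4831345
  W → negative
Point 2:
  Lat: 30 + 52.894/60 = 30.8815667
  hemisphere S, so the sign is −
  Lon: 94 + 37.568/60 = 94.6261333
  W ⇒ negate
Point 3:
  φ: degrees = first 2 digits = 26, minutes = 56.4817; 26 + 56.4817/60 = 26.9413617
  N → positive
  Lon: degrees = first 3 digits = 155, minutes = 2.1008; 155 + 2.1008/60 = 155.0350133
  E ⇒ keep positive

1. 6.301268, -66.483135
2. -30.881567, -94.626133
3. 26.941362, 155.035013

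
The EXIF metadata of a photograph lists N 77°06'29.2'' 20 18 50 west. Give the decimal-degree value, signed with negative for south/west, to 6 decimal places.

Latitude: 6′ + 29.2″ = 6.48667′; 77 + 6.48667/60 = 77.1081111
N → positive
Lon: 18′ + 50″ = 18.83333′; 20 + 18.83333/60 = 20.3138889
hemisphere W, so the sign is −

77.108111, -20.313889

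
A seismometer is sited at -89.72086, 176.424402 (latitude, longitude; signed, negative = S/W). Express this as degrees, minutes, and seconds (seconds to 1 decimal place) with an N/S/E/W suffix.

Latitude is negative → S; |value| = 89.720860
Latitude: 0.720860 × 60 = 43.25160′ → 43′, remainder × 60 = 15.096″
Longitude: 0.424402 × 60 = 25.46412′ → 25′, remainder × 60 = 27.847″

89°43′15.1″ S, 176°25′27.8″ E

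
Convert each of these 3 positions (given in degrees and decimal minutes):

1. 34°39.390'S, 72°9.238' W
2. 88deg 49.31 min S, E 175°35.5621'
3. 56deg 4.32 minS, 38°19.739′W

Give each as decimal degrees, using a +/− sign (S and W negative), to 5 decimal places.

1. -34.65650, -72.15397
2. -88.82183, 175.59270
3. -56.07200, -38.32898

Point 1:
  φ: 39.39′ = 0.656500°; total 34.656500
  hemisphere S, so the sign is −
  λ: 9.238′ = 0.153967°; total 72.153967
  hemisphere W, so the sign is −
Point 2:
  Lat: 88 + 49.31/60 = 88.821833
  S → negative
  λ: 175 + 35.5621/60 = 175.592702
  E ⇒ keep positive
Point 3:
  Lat: 56 + 4.32/60 = 56.072000
  S ⇒ negate
  Longitude: 19.739′ = 0.328983°; total 38.328983
  hemisphere W, so the sign is −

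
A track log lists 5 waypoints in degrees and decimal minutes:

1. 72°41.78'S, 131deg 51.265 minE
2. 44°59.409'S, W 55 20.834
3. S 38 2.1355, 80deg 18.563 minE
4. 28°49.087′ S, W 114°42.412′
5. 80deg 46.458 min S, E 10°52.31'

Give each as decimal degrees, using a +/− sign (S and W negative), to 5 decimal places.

Point 1:
  Latitude: 41.78′ = 0.696333°; total 72.696333
  hemisphere S, so the sign is −
  Longitude: 131 + 51.265/60 = 131.854417
  E ⇒ keep positive
Point 2:
  φ: 44 + 59.409/60 = 44.990150
  S → negative
  Longitude: 55 + 20.834/60 = 55.347233
  hemisphere W, so the sign is −
Point 3:
  Latitude: 2.1355′ = 0.035592°; total 38.035592
  S ⇒ negate
  λ: 80 + 18.563/60 = 80.309383
  E ⇒ keep positive
Point 4:
  Lat: 49.087′ = 0.818117°; total 28.818117
  S ⇒ negate
  Longitude: 114 + 42.412/60 = 114.706867
  W ⇒ negate
Point 5:
  Latitude: 46.458′ = 0.774300°; total 80.774300
  S → negative
  Lon: 10 + 52.31/60 = 10.871833
  E ⇒ keep positive

1. -72.69633, 131.85442
2. -44.99015, -55.34723
3. -38.03559, 80.30938
4. -28.81812, -114.70687
5. -80.77430, 10.87183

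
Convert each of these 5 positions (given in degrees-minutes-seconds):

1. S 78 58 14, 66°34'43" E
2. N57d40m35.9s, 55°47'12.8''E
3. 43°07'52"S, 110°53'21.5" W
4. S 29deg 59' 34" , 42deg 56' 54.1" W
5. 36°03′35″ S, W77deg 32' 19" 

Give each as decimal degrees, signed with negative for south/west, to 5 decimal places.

1. -78.97056, 66.57861
2. 57.67664, 55.78689
3. -43.13111, -110.88931
4. -29.99278, -42.94836
5. -36.05972, -77.53861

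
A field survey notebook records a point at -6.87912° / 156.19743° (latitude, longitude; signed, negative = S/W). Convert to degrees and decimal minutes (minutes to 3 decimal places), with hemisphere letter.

6° 52.747′ S, 156° 11.846′ E

Latitude is negative → S; |value| = 6.879120
Latitude: fractional part 0.879120 → 52.74720 minutes
λ: fractional part 0.197430 → 11.84580 minutes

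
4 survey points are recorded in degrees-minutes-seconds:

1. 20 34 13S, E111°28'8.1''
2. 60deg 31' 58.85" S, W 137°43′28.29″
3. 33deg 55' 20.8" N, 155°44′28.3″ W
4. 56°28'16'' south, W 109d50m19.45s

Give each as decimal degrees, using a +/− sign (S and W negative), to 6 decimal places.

1. -20.570278, 111.468917
2. -60.533014, -137.724525
3. 33.922444, -155.741194
4. -56.471111, -109.838736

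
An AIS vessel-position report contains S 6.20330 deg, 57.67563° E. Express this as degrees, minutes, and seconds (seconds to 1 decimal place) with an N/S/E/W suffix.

6°12′11.9″ S, 57°40′32.3″ E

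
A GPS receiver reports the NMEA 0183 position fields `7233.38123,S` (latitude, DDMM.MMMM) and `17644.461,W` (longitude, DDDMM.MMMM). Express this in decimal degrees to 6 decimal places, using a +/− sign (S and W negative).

-72.556354, -176.741017

Latitude: degrees = first 2 digits = 72, minutes = 33.38123; 72 + 33.38123/60 = 72.5563538
S → negative
Longitude: degrees = first 3 digits = 176, minutes = 44.461; 176 + 44.461/60 = 176.7410167
W ⇒ negate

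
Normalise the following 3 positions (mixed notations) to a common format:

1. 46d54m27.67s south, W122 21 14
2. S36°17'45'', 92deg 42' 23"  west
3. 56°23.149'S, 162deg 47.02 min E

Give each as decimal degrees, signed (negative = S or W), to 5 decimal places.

1. -46.90769, -122.35389
2. -36.29583, -92.70639
3. -56.38582, 162.78367

Point 1:
  Latitude: 54′ + 27.67″ = 54.46117′; 46 + 54.46117/60 = 46.907686
  S → negative
  λ: 122° + 21/60 + 14/3600 = 122 + 0.350000 + 0.003889 = 122.353889
  hemisphere W, so the sign is −
Point 2:
  φ: 36° + 17/60 + 45/3600 = 36 + 0.283333 + 0.012500 = 36.295833
  S ⇒ negate
  λ: 92° + 42/60 + 23/3600 = 92 + 0.700000 + 0.006389 = 92.706389
  W → negative
Point 3:
  Latitude: 23.149′ = 0.385817°; total 56.385817
  hemisphere S, so the sign is −
  Longitude: 162 + 47.02/60 = 162.783667
  E ⇒ keep positive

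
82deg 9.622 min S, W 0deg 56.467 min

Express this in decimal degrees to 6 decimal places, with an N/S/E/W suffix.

Lat: 82 + 9.622/60 = 82.1603667
Lon: 56.467′ = 0.941117°; total 0.9411167

82.160367° S, 0.941117° W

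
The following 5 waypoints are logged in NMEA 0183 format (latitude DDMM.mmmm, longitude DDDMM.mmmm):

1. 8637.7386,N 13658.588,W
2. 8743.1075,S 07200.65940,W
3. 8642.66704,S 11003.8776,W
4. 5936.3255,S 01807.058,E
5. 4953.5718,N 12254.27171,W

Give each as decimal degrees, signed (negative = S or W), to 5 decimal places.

Point 1:
  Lat: split at 2 digits → 86° and 37.7386′; 86 + 37.7386/60 = 86.628977
  N → positive
  λ: degrees = first 3 digits = 136, minutes = 58.588; 136 + 58.588/60 = 136.976467
  W ⇒ negate
Point 2:
  Latitude: degrees = first 2 digits = 87, minutes = 43.1075; 87 + 43.1075/60 = 87.718458
  S ⇒ negate
  λ: split at 3 digits → 072° and 0.6594′; 72 + 0.6594/60 = 72.010990
  W ⇒ negate
Point 3:
  Lat: split at 2 digits → 86° and 42.66704′; 86 + 42.66704/60 = 86.711117
  hemisphere S, so the sign is −
  Longitude: degrees = first 3 digits = 110, minutes = 3.8776; 110 + 3.8776/60 = 110.064627
  hemisphere W, so the sign is −
Point 4:
  Lat: degrees = first 2 digits = 59, minutes = 36.3255; 59 + 36.3255/60 = 59.605425
  S → negative
  λ: degrees = first 3 digits = 18, minutes = 7.058; 18 + 7.058/60 = 18.117633
  E ⇒ keep positive
Point 5:
  Latitude: split at 2 digits → 49° and 53.5718′; 49 + 53.5718/60 = 49.892863
  N ⇒ keep positive
  λ: degrees = first 3 digits = 122, minutes = 54.27171; 122 + 54.27171/60 = 122.904529
  W ⇒ negate

1. 86.62898, -136.97647
2. -87.71846, -72.01099
3. -86.71112, -110.06463
4. -59.60543, 18.11763
5. 49.89286, -122.90453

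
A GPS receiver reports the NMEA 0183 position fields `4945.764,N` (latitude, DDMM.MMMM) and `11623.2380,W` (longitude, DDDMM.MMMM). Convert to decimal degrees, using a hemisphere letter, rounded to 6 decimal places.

49.762733° N, 116.387300° W

Latitude: split at 2 digits → 49° and 45.764′; 49 + 45.764/60 = 49.7627333
λ: degrees = first 3 digits = 116, minutes = 23.238; 116 + 23.238/60 = 116.3873000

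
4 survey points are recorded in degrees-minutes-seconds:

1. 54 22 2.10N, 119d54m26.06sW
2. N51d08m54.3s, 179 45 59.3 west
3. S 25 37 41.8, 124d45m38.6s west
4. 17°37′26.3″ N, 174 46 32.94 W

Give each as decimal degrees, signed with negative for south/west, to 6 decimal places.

1. 54.367250, -119.907239
2. 51.148417, -179.766472
3. -25.628278, -124.760722
4. 17.623972, -174.775817

Point 1:
  φ: 22′ + 2.1″ = 22.03500′; 54 + 22.03500/60 = 54.3672500
  N → positive
  λ: 119° + 54/60 + 26.06/3600 = 119 + 0.900000 + 0.007239 = 119.9072389
  W → negative
Point 2:
  Lat: 51 + 8/60 + 54.3/3600 = 51.1484167
  N ⇒ keep positive
  Longitude: 179 + 45/60 + 59.3/3600 = 179.7664722
  W ⇒ negate
Point 3:
  Lat: 25 + 37/60 + 41.8/3600 = 25.6282778
  S ⇒ negate
  Longitude: 124 + 45/60 + 38.6/3600 = 124.7607222
  hemisphere W, so the sign is −
Point 4:
  Latitude: 37′ + 26.3″ = 37.43833′; 17 + 37.43833/60 = 17.6239722
  N ⇒ keep positive
  Lon: 174° + 46/60 + 32.94/3600 = 174 + 0.766667 + 0.009150 = 174.7758167
  W ⇒ negate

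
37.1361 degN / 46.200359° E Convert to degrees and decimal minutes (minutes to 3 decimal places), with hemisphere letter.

37° 8.166′ N, 46° 12.022′ E

Latitude: minutes = (37.136100 − 37) × 60 = 8.16600
λ: minutes = (46.200359 − 46) × 60 = 12.02154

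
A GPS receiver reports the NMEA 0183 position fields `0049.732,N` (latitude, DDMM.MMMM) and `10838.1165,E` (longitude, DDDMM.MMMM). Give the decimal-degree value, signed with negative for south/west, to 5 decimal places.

0.82887, 108.63528

φ: degrees = first 2 digits = 0, minutes = 49.732; 0 + 49.732/60 = 0.828867
N → positive
λ: split at 3 digits → 108° and 38.1165′; 108 + 38.1165/60 = 108.635275
E ⇒ keep positive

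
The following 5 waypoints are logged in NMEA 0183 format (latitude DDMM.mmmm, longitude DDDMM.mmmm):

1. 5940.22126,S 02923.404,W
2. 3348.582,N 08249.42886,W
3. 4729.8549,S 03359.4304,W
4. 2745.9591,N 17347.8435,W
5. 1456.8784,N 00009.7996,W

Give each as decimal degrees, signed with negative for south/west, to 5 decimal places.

1. -59.67035, -29.39007
2. 33.80970, -82.82381
3. -47.49758, -33.99051
4. 27.76599, -173.79739
5. 14.94797, -0.16333

Point 1:
  Lat: degrees = first 2 digits = 59, minutes = 40.22126; 59 + 40.22126/60 = 59.670354
  S ⇒ negate
  λ: split at 3 digits → 029° and 23.404′; 29 + 23.404/60 = 29.390067
  W ⇒ negate
Point 2:
  Lat: split at 2 digits → 33° and 48.582′; 33 + 48.582/60 = 33.809700
  N ⇒ keep positive
  λ: split at 3 digits → 082° and 49.42886′; 82 + 49.42886/60 = 82.823814
  hemisphere W, so the sign is −
Point 3:
  Latitude: degrees = first 2 digits = 47, minutes = 29.8549; 47 + 29.8549/60 = 47.497582
  S ⇒ negate
  λ: split at 3 digits → 033° and 59.4304′; 33 + 59.4304/60 = 33.990507
  hemisphere W, so the sign is −
Point 4:
  Lat: degrees = first 2 digits = 27, minutes = 45.9591; 27 + 45.9591/60 = 27.765985
  N ⇒ keep positive
  Lon: degrees = first 3 digits = 173, minutes = 47.8435; 173 + 47.8435/60 = 173.797392
  W → negative
Point 5:
  Latitude: degrees = first 2 digits = 14, minutes = 56.8784; 14 + 56.8784/60 = 14.947973
  N ⇒ keep positive
  λ: degrees = first 3 digits = 0, minutes = 9.7996; 0 + 9.7996/60 = 0.163327
  W ⇒ negate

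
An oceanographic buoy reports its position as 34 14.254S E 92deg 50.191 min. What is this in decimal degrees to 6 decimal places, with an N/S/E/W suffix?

34.237567° S, 92.836517° E

φ: 14.254′ = 0.237567°; total 34.2375667
λ: 92 + 50.191/60 = 92.8365167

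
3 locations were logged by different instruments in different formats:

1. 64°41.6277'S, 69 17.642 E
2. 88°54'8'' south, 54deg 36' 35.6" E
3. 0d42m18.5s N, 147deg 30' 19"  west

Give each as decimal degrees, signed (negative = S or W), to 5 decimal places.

1. -64.69380, 69.29403
2. -88.90222, 54.60989
3. 0.70514, -147.50528

Point 1:
  φ: 64 + 41.6277/60 = 64.693795
  S → negative
  λ: 17.642′ = 0.294033°; total 69.294033
  E ⇒ keep positive
Point 2:
  Lat: 88° + 54/60 + 8/3600 = 88 + 0.900000 + 0.002222 = 88.902222
  hemisphere S, so the sign is −
  Longitude: 36′ + 35.6″ = 36.59333′; 54 + 36.59333/60 = 54.609889
  E → positive
Point 3:
  Lat: 0 + 42/60 + 18.5/3600 = 0.705139
  N ⇒ keep positive
  Longitude: 147 + 30/60 + 19/3600 = 147.505278
  hemisphere W, so the sign is −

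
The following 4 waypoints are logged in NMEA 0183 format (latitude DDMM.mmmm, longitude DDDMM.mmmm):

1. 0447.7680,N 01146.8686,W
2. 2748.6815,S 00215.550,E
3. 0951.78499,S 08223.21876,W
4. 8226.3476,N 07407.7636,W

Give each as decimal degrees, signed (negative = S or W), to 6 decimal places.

1. 4.796133, -11.781143
2. -27.811358, 2.259167
3. -9.863083, -82.386979
4. 82.439127, -74.129393

Point 1:
  φ: split at 2 digits → 04° and 47.768′; 4 + 47.768/60 = 4.7961333
  N → positive
  λ: degrees = first 3 digits = 11, minutes = 46.8686; 11 + 46.8686/60 = 11.7811433
  W → negative
Point 2:
  Lat: degrees = first 2 digits = 27, minutes = 48.6815; 27 + 48.6815/60 = 27.8113583
  hemisphere S, so the sign is −
  Longitude: split at 3 digits → 002° and 15.55′; 2 + 15.55/60 = 2.2591667
  E ⇒ keep positive
Point 3:
  Latitude: split at 2 digits → 09° and 51.78499′; 9 + 51.78499/60 = 9.8630832
  S ⇒ negate
  λ: degrees = first 3 digits = 82, minutes = 23.21876; 82 + 23.21876/60 = 82.3869793
  hemisphere W, so the sign is −
Point 4:
  Lat: degrees = first 2 digits = 82, minutes = 26.3476; 82 + 26.3476/60 = 82.4391267
  N ⇒ keep positive
  Lon: degrees = first 3 digits = 74, minutes = 7.7636; 74 + 7.7636/60 = 74.1293933
  hemisphere W, so the sign is −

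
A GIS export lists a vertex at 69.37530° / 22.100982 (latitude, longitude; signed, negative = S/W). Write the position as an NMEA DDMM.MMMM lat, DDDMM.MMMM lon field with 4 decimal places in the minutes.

Latitude: 69° + 0.375300 × 60 = 69° 22.518000′
λ: fractional part 0.100982 → 6.058920 minutes

6922.5180,N / 02206.0589,E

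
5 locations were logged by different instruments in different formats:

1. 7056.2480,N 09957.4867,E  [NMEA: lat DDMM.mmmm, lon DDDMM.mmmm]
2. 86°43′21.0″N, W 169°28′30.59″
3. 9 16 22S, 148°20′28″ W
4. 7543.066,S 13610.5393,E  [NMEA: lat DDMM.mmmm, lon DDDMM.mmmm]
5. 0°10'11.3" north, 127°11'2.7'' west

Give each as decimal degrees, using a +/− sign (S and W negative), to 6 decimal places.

Point 1:
  φ: degrees = first 2 digits = 70, minutes = 56.248; 70 + 56.248/60 = 70.9374667
  N ⇒ keep positive
  Longitude: degrees = first 3 digits = 99, minutes = 57.4867; 99 + 57.4867/60 = 99.9581117
  E ⇒ keep positive
Point 2:
  φ: 86 + 43/60 + 21/3600 = 86.7225000
  N ⇒ keep positive
  λ: 169° + 28/60 + 30.59/3600 = 169 + 0.466667 + 0.008497 = 169.4751639
  W ⇒ negate
Point 3:
  Latitude: 9° + 16/60 + 22/3600 = 9 + 0.266667 + 0.006111 = 9.2727778
  S ⇒ negate
  Longitude: 148° + 20/60 + 28/3600 = 148 + 0.333333 + 0.007778 = 148.3411111
  W ⇒ negate
Point 4:
  φ: split at 2 digits → 75° and 43.066′; 75 + 43.066/60 = 75.7177667
  S → negative
  Longitude: degrees = first 3 digits = 136, minutes = 10.5393; 136 + 10.5393/60 = 136.1756550
  E → positive
Point 5:
  φ: 10′ + 11.3″ = 10.18833′; 0 + 10.18833/60 = 0.1698056
  N ⇒ keep positive
  Lon: 127 + 11/60 + 2.7/3600 = 127.1840833
  hemisphere W, so the sign is −

1. 70.937467, 99.958112
2. 86.722500, -169.475164
3. -9.272778, -148.341111
4. -75.717767, 136.175655
5. 0.169806, -127.184083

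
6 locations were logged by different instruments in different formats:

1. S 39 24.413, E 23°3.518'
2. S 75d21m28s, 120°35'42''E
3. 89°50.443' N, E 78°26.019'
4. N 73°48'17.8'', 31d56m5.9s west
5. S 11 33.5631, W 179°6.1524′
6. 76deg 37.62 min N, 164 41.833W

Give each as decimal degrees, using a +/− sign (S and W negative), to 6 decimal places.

Point 1:
  Latitude: 39 + 24.413/60 = 39.4068833
  S → negative
  Longitude: 3.518′ = 0.058633°; total 23.0586333
  E → positive
Point 2:
  Latitude: 21′ + 28″ = 21.46667′; 75 + 21.46667/60 = 75.3577778
  S ⇒ negate
  Longitude: 120° + 35/60 + 42/3600 = 120 + 0.583333 + 0.011667 = 120.5950000
  E ⇒ keep positive
Point 3:
  Lat: 50.443′ = 0.840717°; total 89.8407167
  N ⇒ keep positive
  Lon: 78 + 26.019/60 = 78.4336500
  E ⇒ keep positive
Point 4:
  Latitude: 73° + 48/60 + 17.8/3600 = 73 + 0.800000 + 0.004944 = 73.8049444
  N ⇒ keep positive
  Lon: 56′ + 5.9″ = 56.09833′; 31 + 56.09833/60 = 31.9349722
  hemisphere W, so the sign is −
Point 5:
  φ: 33.5631′ = 0.559385°; total 11.5593850
  hemisphere S, so the sign is −
  λ: 6.1524′ = 0.102540°; total 179.1025400
  W → negative
Point 6:
  Lat: 76 + 37.62/60 = 76.6270000
  N → positive
  Longitude: 41.833′ = 0.697217°; total 164.6972167
  W ⇒ negate

1. -39.406883, 23.058633
2. -75.357778, 120.595000
3. 89.840717, 78.433650
4. 73.804944, -31.934972
5. -11.559385, -179.102540
6. 76.627000, -164.697217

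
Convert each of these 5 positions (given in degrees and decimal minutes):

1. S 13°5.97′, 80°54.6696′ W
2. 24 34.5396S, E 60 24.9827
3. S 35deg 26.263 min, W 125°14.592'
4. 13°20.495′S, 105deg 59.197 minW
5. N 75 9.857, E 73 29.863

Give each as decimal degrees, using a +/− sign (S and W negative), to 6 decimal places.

Point 1:
  φ: 5.97′ = 0.099500°; total 13.0995000
  hemisphere S, so the sign is −
  λ: 54.6696′ = 0.911160°; total 80.9111600
  W ⇒ negate
Point 2:
  φ: 34.5396′ = 0.575660°; total 24.5756600
  hemisphere S, so the sign is −
  Longitude: 24.9827′ = 0.416378°; total 60.4163783
  E → positive
Point 3:
  Lat: 26.263′ = 0.437717°; total 35.4377167
  hemisphere S, so the sign is −
  λ: 14.592′ = 0.243200°; total 125.2432000
  W → negative
Point 4:
  Lat: 20.495′ = 0.341583°; total 13.3415833
  S → negative
  λ: 59.197′ = 0.986617°; total 105.9866167
  W → negative
Point 5:
  Latitude: 75 + 9.857/60 = 75.1642833
  N → positive
  Lon: 29.863′ = 0.497717°; total 73.4977167
  E → positive

1. -13.099500, -80.911160
2. -24.575660, 60.416378
3. -35.437717, -125.243200
4. -13.341583, -105.986617
5. 75.164283, 73.497717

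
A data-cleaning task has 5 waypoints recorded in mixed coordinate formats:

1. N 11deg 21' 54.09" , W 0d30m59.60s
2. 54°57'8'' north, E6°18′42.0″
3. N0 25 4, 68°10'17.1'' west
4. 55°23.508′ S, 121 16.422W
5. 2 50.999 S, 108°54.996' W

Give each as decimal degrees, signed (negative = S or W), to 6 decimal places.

Point 1:
  Latitude: 11 + 21/60 + 54.09/3600 = 11.3650250
  N → positive
  Longitude: 0 + 30/60 + 59.6/3600 = 0.5165556
  W → negative
Point 2:
  Lat: 57′ + 8″ = 57.13333′; 54 + 57.13333/60 = 54.9522222
  N → positive
  Lon: 18′ + 42″ = 18.70000′; 6 + 18.70000/60 = 6.3116667
  E → positive
Point 3:
  Latitude: 0° + 25/60 + 4/3600 = 0 + 0.416667 + 0.001111 = 0.4177778
  N ⇒ keep positive
  Longitude: 10′ + 17.1″ = 10.28500′; 68 + 10.28500/60 = 68.1714167
  hemisphere W, so the sign is −
Point 4:
  Latitude: 23.508′ = 0.391800°; total 55.3918000
  hemisphere S, so the sign is −
  λ: 121 + 16.422/60 = 121.2737000
  W → negative
Point 5:
  Lat: 50.999′ = 0.849983°; total 2.8499833
  S → negative
  λ: 54.996′ = 0.916600°; total 108.9166000
  hemisphere W, so the sign is −

1. 11.365025, -0.516556
2. 54.952222, 6.311667
3. 0.417778, -68.171417
4. -55.391800, -121.273700
5. -2.849983, -108.916600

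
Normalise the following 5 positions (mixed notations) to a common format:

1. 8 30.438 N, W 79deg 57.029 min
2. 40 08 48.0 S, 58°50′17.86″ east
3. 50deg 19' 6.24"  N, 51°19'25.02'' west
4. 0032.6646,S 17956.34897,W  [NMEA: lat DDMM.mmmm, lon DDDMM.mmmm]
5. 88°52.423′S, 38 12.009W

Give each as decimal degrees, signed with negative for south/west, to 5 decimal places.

Point 1:
  Latitude: 8 + 30.438/60 = 8.507300
  N ⇒ keep positive
  λ: 57.029′ = 0.950483°; total 79.950483
  W ⇒ negate
Point 2:
  Latitude: 40° + 8/60 + 48/3600 = 40 + 0.133333 + 0.013333 = 40.146667
  S → negative
  λ: 50′ + 17.86″ = 50.29767′; 58 + 50.29767/60 = 58.838294
  E → positive
Point 3:
  Lat: 50 + 19/60 + 6.24/3600 = 50.318400
  N → positive
  Lon: 51° + 19/60 + 25.02/3600 = 51 + 0.316667 + 0.006950 = 51.323617
  hemisphere W, so the sign is −
Point 4:
  Lat: degrees = first 2 digits = 0, minutes = 32.6646; 0 + 32.6646/60 = 0.544410
  S ⇒ negate
  Lon: split at 3 digits → 179° and 56.34897′; 179 + 56.34897/60 = 179.939150
  hemisphere W, so the sign is −
Point 5:
  Lat: 52.423′ = 0.873717°; total 88.873717
  S → negative
  Longitude: 12.009′ = 0.200150°; total 38.200150
  W ⇒ negate

1. 8.50730, -79.95048
2. -40.14667, 58.83829
3. 50.31840, -51.32362
4. -0.54441, -179.93915
5. -88.87372, -38.20015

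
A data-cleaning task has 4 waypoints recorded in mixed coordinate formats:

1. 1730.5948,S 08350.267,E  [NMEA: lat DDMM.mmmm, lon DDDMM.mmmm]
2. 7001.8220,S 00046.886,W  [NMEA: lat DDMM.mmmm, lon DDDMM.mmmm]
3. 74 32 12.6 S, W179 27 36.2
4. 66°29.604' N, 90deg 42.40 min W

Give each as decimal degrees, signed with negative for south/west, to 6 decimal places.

Point 1:
  Lat: degrees = first 2 digits = 17, minutes = 30.5948; 17 + 30.5948/60 = 17.5099133
  S → negative
  λ: degrees = first 3 digits = 83, minutes = 50.267; 83 + 50.267/60 = 83.8377833
  E ⇒ keep positive
Point 2:
  Latitude: split at 2 digits → 70° and 1.822′; 70 + 1.822/60 = 70.0303667
  hemisphere S, so the sign is −
  λ: split at 3 digits → 000° and 46.886′; 0 + 46.886/60 = 0.7814333
  hemisphere W, so the sign is −
Point 3:
  Latitude: 74 + 32/60 + 12.6/3600 = 74.5368333
  hemisphere S, so the sign is −
  Lon: 27′ + 36.2″ = 27.60333′; 179 + 27.60333/60 = 179.4600556
  W ⇒ negate
Point 4:
  Latitude: 66 + 29.604/60 = 66.4934000
  N → positive
  λ: 42.4′ = 0.706667°; total 90.7066667
  W ⇒ negate

1. -17.509913, 83.837783
2. -70.030367, -0.781433
3. -74.536833, -179.460056
4. 66.493400, -90.706667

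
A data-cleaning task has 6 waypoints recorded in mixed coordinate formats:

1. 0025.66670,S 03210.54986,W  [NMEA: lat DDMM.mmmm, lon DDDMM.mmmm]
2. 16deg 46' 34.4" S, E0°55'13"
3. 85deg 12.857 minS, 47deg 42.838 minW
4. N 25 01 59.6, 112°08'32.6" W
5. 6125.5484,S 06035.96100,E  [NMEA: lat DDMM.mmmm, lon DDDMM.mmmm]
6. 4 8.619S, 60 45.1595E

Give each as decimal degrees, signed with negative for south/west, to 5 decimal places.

1. -0.42778, -32.17583
2. -16.77622, 0.92028
3. -85.21428, -47.71397
4. 25.03322, -112.14239
5. -61.42581, 60.59935
6. -4.14365, 60.75266

Point 1:
  Latitude: split at 2 digits → 00° and 25.6667′; 0 + 25.6667/60 = 0.427778
  hemisphere S, so the sign is −
  λ: split at 3 digits → 032° and 10.54986′; 32 + 10.54986/60 = 32.175831
  W → negative
Point 2:
  Lat: 46′ + 34.4″ = 46.57333′; 16 + 46.57333/60 = 16.776222
  S → negative
  λ: 0 + 55/60 + 13/3600 = 0.920278
  E ⇒ keep positive
Point 3:
  Latitude: 85 + 12.857/60 = 85.214283
  S → negative
  Lon: 42.838′ = 0.713967°; total 47.713967
  W → negative
Point 4:
  Lat: 1′ + 59.6″ = 1.99333′; 25 + 1.99333/60 = 25.033222
  N → positive
  Longitude: 112° + 8/60 + 32.6/3600 = 112 + 0.133333 + 0.009056 = 112.142389
  W ⇒ negate
Point 5:
  Latitude: degrees = first 2 digits = 61, minutes = 25.5484; 61 + 25.5484/60 = 61.425807
  hemisphere S, so the sign is −
  Longitude: degrees = first 3 digits = 60, minutes = 35.961; 60 + 35.961/60 = 60.599350
  E → positive
Point 6:
  Lat: 8.619′ = 0.143650°; total 4.143650
  S → negative
  Lon: 60 + 45.1595/60 = 60.752658
  E → positive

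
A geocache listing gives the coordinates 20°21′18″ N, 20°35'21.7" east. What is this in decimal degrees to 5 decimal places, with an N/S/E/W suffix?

Latitude: 21′ + 18″ = 21.30000′; 20 + 21.30000/60 = 20.355000
λ: 20 + 35/60 + 21.7/3600 = 20.589361

20.35500° N, 20.58936° E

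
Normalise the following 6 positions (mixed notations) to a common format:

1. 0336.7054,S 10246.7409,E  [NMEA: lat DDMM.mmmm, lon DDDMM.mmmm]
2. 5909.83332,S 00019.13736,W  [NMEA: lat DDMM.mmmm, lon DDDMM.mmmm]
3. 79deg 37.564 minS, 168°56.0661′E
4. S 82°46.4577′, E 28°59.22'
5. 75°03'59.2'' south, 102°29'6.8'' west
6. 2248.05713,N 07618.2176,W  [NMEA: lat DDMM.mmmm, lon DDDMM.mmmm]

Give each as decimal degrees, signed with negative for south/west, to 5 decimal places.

1. -3.61176, 102.77902
2. -59.16389, -0.31896
3. -79.62607, 168.93444
4. -82.77430, 28.98700
5. -75.06644, -102.48522
6. 22.80095, -76.30363

Point 1:
  φ: degrees = first 2 digits = 3, minutes = 36.7054; 3 + 36.7054/60 = 3.611757
  hemisphere S, so the sign is −
  λ: degrees = first 3 digits = 102, minutes = 46.7409; 102 + 46.7409/60 = 102.779015
  E → positive
Point 2:
  Latitude: split at 2 digits → 59° and 9.83332′; 59 + 9.83332/60 = 59.163889
  hemisphere S, so the sign is −
  Lon: degrees = first 3 digits = 0, minutes = 19.13736; 0 + 19.13736/60 = 0.318956
  hemisphere W, so the sign is −
Point 3:
  φ: 79 + 37.564/60 = 79.626067
  hemisphere S, so the sign is −
  Lon: 168 + 56.0661/60 = 168.934435
  E ⇒ keep positive
Point 4:
  Latitude: 46.4577′ = 0.774295°; total 82.774295
  S → negative
  λ: 28 + 59.22/60 = 28.987000
  E ⇒ keep positive
Point 5:
  Latitude: 3′ + 59.2″ = 3.98667′; 75 + 3.98667/60 = 75.066444
  hemisphere S, so the sign is −
  Longitude: 29′ + 6.8″ = 29.11333′; 102 + 29.11333/60 = 102.485222
  W → negative
Point 6:
  Lat: split at 2 digits → 22° and 48.05713′; 22 + 48.05713/60 = 22.800952
  N → positive
  Longitude: degrees = first 3 digits = 76, minutes = 18.2176; 76 + 18.2176/60 = 76.303627
  W ⇒ negate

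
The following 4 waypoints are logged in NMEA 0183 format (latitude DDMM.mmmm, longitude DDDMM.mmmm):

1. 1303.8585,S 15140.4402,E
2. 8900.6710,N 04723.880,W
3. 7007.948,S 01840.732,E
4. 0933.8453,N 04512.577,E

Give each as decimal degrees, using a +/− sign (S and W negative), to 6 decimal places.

1. -13.064308, 151.674003
2. 89.011183, -47.398000
3. -70.132467, 18.678867
4. 9.564088, 45.209617

Point 1:
  φ: degrees = first 2 digits = 13, minutes = 3.8585; 13 + 3.8585/60 = 13.0643083
  hemisphere S, so the sign is −
  Longitude: split at 3 digits → 151° and 40.4402′; 151 + 40.4402/60 = 151.6740033
  E → positive
Point 2:
  Latitude: degrees = first 2 digits = 89, minutes = 0.671; 89 + 0.671/60 = 89.0111833
  N → positive
  λ: degrees = first 3 digits = 47, minutes = 23.88; 47 + 23.88/60 = 47.3980000
  hemisphere W, so the sign is −
Point 3:
  Latitude: degrees = first 2 digits = 70, minutes = 7.948; 70 + 7.948/60 = 70.1324667
  hemisphere S, so the sign is −
  Lon: split at 3 digits → 018° and 40.732′; 18 + 40.732/60 = 18.6788667
  E → positive
Point 4:
  Lat: degrees = first 2 digits = 9, minutes = 33.8453; 9 + 33.8453/60 = 9.5640883
  N → positive
  λ: split at 3 digits → 045° and 12.577′; 45 + 12.577/60 = 45.2096167
  E → positive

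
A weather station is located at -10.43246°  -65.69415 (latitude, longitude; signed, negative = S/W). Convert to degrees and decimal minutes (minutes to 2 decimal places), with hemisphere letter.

Latitude is negative → S; |value| = 10.432460
φ: fractional part 0.432460 → 25.9476 minutes
Longitude is negative → W; |value| = 65.694150
λ: 65° + 0.694150 × 60 = 65° 41.6490′

10° 25.95′ S, 65° 41.65′ W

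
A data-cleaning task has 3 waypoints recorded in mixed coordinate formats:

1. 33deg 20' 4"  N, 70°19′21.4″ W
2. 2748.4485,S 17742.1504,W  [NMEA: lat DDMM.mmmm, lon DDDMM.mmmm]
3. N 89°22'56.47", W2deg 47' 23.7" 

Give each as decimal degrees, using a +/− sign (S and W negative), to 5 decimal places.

Point 1:
  φ: 20′ + 4″ = 20.06667′; 33 + 20.06667/60 = 33.334444
  N → positive
  Lon: 70 + 19/60 + 21.4/3600 = 70.322611
  W ⇒ negate
Point 2:
  φ: split at 2 digits → 27° and 48.4485′; 27 + 48.4485/60 = 27.807475
  S → negative
  Lon: split at 3 digits → 177° and 42.1504′; 177 + 42.1504/60 = 177.702507
  hemisphere W, so the sign is −
Point 3:
  Latitude: 89 + 22/60 + 56.47/3600 = 89.382353
  N → positive
  Lon: 47′ + 23.7″ = 47.39500′; 2 + 47.39500/60 = 2.789917
  hemisphere W, so the sign is −

1. 33.33444, -70.32261
2. -27.80748, -177.70251
3. 89.38235, -2.78992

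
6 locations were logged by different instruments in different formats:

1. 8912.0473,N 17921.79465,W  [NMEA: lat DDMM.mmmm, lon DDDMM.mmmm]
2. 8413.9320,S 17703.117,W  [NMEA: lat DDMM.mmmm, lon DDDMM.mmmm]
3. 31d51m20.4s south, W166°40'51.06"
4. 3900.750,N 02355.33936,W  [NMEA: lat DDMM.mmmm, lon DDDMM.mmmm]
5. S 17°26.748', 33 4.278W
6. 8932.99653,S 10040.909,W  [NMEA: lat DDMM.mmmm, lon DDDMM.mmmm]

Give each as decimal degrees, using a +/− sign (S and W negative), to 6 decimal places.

Point 1:
  φ: split at 2 digits → 89° and 12.0473′; 89 + 12.0473/60 = 89.2007883
  N → positive
  λ: split at 3 digits → 179° and 21.79465′; 179 + 21.79465/60 = 179.3632442
  W ⇒ negate
Point 2:
  Latitude: split at 2 digits → 84° and 13.932′; 84 + 13.932/60 = 84.2322000
  S ⇒ negate
  Longitude: degrees = first 3 digits = 177, minutes = 3.117; 177 + 3.117/60 = 177.0519500
  W ⇒ negate
Point 3:
  Latitude: 51′ + 20.4″ = 51.34000′; 31 + 51.34000/60 = 31.8556667
  S ⇒ negate
  Lon: 40′ + 51.06″ = 40.85100′; 166 + 40.85100/60 = 166.6808500
  hemisphere W, so the sign is −
Point 4:
  Lat: split at 2 digits → 39° and 0.75′; 39 + 0.75/60 = 39.0125000
  N ⇒ keep positive
  Longitude: degrees = first 3 digits = 23, minutes = 55.33936; 23 + 55.33936/60 = 23.9223227
  W ⇒ negate
Point 5:
  Lat: 26.748′ = 0.445800°; total 17.4458000
  hemisphere S, so the sign is −
  Longitude: 33 + 4.278/60 = 33.0713000
  hemisphere W, so the sign is −
Point 6:
  φ: degrees = first 2 digits = 89, minutes = 32.99653; 89 + 32.99653/60 = 89.5499422
  S → negative
  Longitude: split at 3 digits → 100° and 40.909′; 100 + 40.909/60 = 100.6818167
  W → negative

1. 89.200788, -179.363244
2. -84.232200, -177.051950
3. -31.855667, -166.680850
4. 39.012500, -23.922323
5. -17.445800, -33.071300
6. -89.549942, -100.681817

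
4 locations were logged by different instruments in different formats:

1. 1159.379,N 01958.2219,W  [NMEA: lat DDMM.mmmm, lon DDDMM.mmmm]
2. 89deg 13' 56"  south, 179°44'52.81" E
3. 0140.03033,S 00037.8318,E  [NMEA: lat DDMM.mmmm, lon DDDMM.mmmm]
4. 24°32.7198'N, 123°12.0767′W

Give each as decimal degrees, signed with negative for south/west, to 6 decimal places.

1. 11.989650, -19.970365
2. -89.232222, 179.748003
3. -1.667172, 0.630530
4. 24.545330, -123.201278

Point 1:
  Latitude: degrees = first 2 digits = 11, minutes = 59.379; 11 + 59.379/60 = 11.9896500
  N → positive
  Longitude: split at 3 digits → 019° and 58.2219′; 19 + 58.2219/60 = 19.9703650
  W ⇒ negate
Point 2:
  Lat: 13′ + 56″ = 13.93333′; 89 + 13.93333/60 = 89.2322222
  S → negative
  Lon: 179° + 44/60 + 52.81/3600 = 179 + 0.733333 + 0.014669 = 179.7480028
  E → positive
Point 3:
  φ: split at 2 digits → 01° and 40.03033′; 1 + 40.03033/60 = 1.6671722
  S ⇒ negate
  Longitude: split at 3 digits → 000° and 37.8318′; 0 + 37.8318/60 = 0.6305300
  E ⇒ keep positive
Point 4:
  Lat: 32.7198′ = 0.545330°; total 24.5453300
  N ⇒ keep positive
  λ: 12.0767′ = 0.201278°; total 123.2012783
  W → negative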